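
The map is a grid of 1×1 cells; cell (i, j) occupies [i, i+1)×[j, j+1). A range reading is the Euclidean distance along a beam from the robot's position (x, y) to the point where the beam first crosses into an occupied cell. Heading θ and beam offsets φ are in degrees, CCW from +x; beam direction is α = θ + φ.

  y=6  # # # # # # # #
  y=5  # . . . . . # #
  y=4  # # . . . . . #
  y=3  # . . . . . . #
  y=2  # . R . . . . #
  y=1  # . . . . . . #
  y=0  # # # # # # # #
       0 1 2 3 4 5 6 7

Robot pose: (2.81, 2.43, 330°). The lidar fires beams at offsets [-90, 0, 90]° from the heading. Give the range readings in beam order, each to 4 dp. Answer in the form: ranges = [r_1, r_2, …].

beam 1: φ=-90°, α=240°
  d=(-0.5000,-0.8660)  start (2,2)  tX=1.6200 tY=0.4965  stride 1/|dx|=2.0000 1/|dy|=1.1547
    cross y-line → (2,1), t=0.4965
    cross x-line → (1,1), t=1.6200
    cross y-line → (1,0), t=1.6512 (wall)
  → r_1 = 1.6512
beam 2: φ=0°, α=330°
  d=(0.8660,-0.5000)  start (2,2)  tX=0.2194 tY=0.8600  stride 1/|dx|=1.1547 1/|dy|=2.0000
    cross x-line → (3,2), t=0.2194
    cross y-line → (3,1), t=0.8600
    cross x-line → (4,1), t=1.3741
    cross x-line → (5,1), t=2.5288
    cross y-line → (5,0), t=2.8600 (wall)
  → r_2 = 2.8600
beam 3: φ=90°, α=60°
  d=(0.5000,0.8660)  start (2,2)  tX=0.3800 tY=0.6582  stride 1/|dx|=2.0000 1/|dy|=1.1547
    cross x-line → (3,2), t=0.3800
    cross y-line → (3,3), t=0.6582
    cross y-line → (3,4), t=1.8129
    cross x-line → (4,4), t=2.3800
    cross y-line → (4,5), t=2.9676
    cross y-line → (4,6), t=4.1223 (wall)
  → r_3 = 4.1223

ranges = [1.6512, 2.8600, 4.1223]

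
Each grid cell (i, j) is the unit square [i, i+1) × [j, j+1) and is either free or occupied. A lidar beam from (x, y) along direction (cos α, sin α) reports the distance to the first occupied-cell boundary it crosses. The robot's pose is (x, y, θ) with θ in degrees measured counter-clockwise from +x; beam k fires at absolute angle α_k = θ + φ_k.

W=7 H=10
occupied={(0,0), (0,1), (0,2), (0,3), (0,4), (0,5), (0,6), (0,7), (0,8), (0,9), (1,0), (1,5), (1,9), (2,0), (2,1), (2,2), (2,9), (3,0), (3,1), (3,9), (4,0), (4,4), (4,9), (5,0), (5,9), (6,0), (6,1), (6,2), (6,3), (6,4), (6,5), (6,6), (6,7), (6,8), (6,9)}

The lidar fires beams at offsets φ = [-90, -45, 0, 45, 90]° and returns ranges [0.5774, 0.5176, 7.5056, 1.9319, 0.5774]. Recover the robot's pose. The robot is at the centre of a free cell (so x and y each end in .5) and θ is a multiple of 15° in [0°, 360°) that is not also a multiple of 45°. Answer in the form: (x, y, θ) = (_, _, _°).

Candidates: 35 free-cell centres × 16 headings = 560 poses. Raycast each; keep the one whose scan matches to 4 dp.
  (5.5, 4.5, 240°): beam 3 = 3.0000 ≠ 7.5056 ✗
  (4.5, 7.5, 345°): beam 1 = 5.6940 ≠ 0.5774 ✗
  (1.5, 3.5, 75°): beam 1 = 4.6587 ≠ 0.5774 ✗
  (5.5, 4.5, 330°): beam 1 = 3.0000 ≠ 0.5774 ✗
  (4.5, 2.5, 210°): beam 1 = 7.0000 ≠ 0.5774 ✗
  …
  (1.5, 2.5, 60°): r_1=0.5774, r_2=0.5176, r_3=7.5056, r_4=1.9319, r_5=0.5774 — all match ✓
Unique over the lattice → pose = (1.5, 2.5, 60°).

(x, y, θ) = (1.5, 2.5, 60°)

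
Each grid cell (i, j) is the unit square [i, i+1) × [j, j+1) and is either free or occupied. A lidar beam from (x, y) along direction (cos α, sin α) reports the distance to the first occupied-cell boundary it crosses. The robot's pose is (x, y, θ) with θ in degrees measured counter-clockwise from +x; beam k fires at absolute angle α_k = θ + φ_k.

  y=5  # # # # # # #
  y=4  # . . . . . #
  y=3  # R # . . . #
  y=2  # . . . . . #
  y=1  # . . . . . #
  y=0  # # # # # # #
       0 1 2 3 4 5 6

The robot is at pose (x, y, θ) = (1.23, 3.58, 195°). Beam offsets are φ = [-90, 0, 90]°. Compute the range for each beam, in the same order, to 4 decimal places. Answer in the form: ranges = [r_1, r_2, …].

beam 1: φ=-90°, α=105°
  cosα=-0.2588 sinα=0.9659 | (1,3) | tMaxX 0.8887 tMaxY 0.4348 | tΔX 3.8637 tΔY 1.0353
    t=0.4348 [y] (1,4)
    t=0.8887 [x] (0,4) — stop
  → r_1 = 0.8887
beam 2: φ=0°, α=195°
  cosα=-0.9659 sinα=-0.2588 | (1,3) | tMaxX 0.2381 tMaxY 2.2409 | tΔX 1.0353 tΔY 3.8637
    t=0.2381 [x] (0,3) — stop
  → r_2 = 0.2381
beam 3: φ=90°, α=285°
  cosα=0.2588 sinα=-0.9659 | (1,3) | tMaxX 2.9751 tMaxY 0.6005 | tΔX 3.8637 tΔY 1.0353
    t=0.6005 [y] (1,2)
    t=1.6357 [y] (1,1)
    t=2.6710 [y] (1,0) — stop
  → r_3 = 2.6710

ranges = [0.8887, 0.2381, 2.6710]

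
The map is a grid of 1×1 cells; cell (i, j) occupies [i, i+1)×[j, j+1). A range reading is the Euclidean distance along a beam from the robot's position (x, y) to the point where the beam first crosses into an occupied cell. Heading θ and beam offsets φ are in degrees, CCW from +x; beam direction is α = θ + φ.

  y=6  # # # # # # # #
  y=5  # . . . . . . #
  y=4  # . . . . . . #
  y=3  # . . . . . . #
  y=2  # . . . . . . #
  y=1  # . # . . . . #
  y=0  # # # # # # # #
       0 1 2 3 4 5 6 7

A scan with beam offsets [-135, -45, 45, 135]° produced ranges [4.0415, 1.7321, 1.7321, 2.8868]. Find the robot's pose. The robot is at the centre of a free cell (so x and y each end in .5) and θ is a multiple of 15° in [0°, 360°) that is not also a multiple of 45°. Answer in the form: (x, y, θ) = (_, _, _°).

(x, y, θ) = (4.5, 2.5, 255°)

Enumerate (i+0.5, j+0.5, θ) over the 29 free cells and 16 admissible headings. For each, cast all 4 beams and compare to the given ranges.
  (5.5, 5.5, 75°): beam 1 = 3.0000 ≠ 4.0415 ✗
  (4.5, 1.5, 75°): beam 1 = 0.5774 ≠ 4.0415 ✗
  (6.5, 1.5, 30°): beam 1 = 0.5176 ≠ 4.0415 ✗
  (6.5, 3.5, 105°): beam 1 = 0.5774 ≠ 4.0415 ✗
  …
  (4.5, 2.5, 255°): r_1=4.0415, r_2=1.7321, r_3=1.7321, r_4=2.8868 — all match ✓
Unique over the lattice → pose = (4.5, 2.5, 255°).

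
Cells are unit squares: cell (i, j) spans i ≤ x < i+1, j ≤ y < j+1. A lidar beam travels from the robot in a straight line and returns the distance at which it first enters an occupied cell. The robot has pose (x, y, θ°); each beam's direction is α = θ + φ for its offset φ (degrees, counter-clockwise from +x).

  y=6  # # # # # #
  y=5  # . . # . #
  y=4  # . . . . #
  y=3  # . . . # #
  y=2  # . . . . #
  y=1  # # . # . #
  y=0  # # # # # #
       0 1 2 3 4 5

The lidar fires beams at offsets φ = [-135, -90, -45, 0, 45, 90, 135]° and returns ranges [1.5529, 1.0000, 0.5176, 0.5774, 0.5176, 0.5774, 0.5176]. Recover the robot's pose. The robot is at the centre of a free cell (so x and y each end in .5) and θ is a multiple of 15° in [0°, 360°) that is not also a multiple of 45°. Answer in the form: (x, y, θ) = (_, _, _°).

(x, y, θ) = (4.5, 5.5, 30°)

Candidates: 16 free-cell centres × 16 headings = 256 poses. Raycast each; keep the one whose scan matches to 4 dp.
  (4.5, 2.5, 15°): beam 1 = 1.0000 ≠ 1.5529 ✗
  (3.5, 2.5, 105°): beam 1 = 1.7321 ≠ 1.5529 ✗
  (2.5, 3.5, 255°): beam 1 = 2.8868 ≠ 1.5529 ✗
  …
  (4.5, 5.5, 30°): r_1=1.5529, r_2=1.0000, r_3=0.5176, r_4=0.5774, r_5=0.5176, r_6=0.5774, r_7=0.5176 — all match ✓
Only this pose fits every beam.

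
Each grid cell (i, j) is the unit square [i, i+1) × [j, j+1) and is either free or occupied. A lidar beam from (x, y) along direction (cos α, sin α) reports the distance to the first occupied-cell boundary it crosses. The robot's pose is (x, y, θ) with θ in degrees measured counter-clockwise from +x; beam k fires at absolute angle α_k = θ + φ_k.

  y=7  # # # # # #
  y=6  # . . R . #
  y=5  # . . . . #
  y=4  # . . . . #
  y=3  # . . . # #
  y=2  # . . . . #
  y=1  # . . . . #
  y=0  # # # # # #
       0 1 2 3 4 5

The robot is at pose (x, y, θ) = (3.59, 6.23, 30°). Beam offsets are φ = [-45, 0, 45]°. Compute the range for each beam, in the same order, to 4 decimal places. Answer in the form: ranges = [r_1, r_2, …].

ranges = [1.4597, 1.5400, 0.7972]

beam 1: φ=-45°, α=345°
  d=(0.9659,-0.2588)  start (3,6)  tX=0.4245 tY=0.8887  stride 1/|dx|=1.0353 1/|dy|=3.8637
    cross x-line → (4,6), t=0.4245
    cross y-line → (4,5), t=0.8887
    cross x-line → (5,5), t=1.4597 (wall)
  → r_1 = 1.4597
beam 2: φ=0°, α=30°
  d=(0.8660,0.5000)  start (3,6)  tX=0.4734 tY=1.5400  stride 1/|dx|=1.1547 1/|dy|=2.0000
    cross x-line → (4,6), t=0.4734
    cross y-line → (4,7), t=1.5400 (wall)
  → r_2 = 1.5400
beam 3: φ=45°, α=75°
  d=(0.2588,0.9659)  start (3,6)  tX=1.5841 tY=0.7972  stride 1/|dx|=3.8637 1/|dy|=1.0353
    cross y-line → (3,7), t=0.7972 (wall)
  → r_3 = 0.7972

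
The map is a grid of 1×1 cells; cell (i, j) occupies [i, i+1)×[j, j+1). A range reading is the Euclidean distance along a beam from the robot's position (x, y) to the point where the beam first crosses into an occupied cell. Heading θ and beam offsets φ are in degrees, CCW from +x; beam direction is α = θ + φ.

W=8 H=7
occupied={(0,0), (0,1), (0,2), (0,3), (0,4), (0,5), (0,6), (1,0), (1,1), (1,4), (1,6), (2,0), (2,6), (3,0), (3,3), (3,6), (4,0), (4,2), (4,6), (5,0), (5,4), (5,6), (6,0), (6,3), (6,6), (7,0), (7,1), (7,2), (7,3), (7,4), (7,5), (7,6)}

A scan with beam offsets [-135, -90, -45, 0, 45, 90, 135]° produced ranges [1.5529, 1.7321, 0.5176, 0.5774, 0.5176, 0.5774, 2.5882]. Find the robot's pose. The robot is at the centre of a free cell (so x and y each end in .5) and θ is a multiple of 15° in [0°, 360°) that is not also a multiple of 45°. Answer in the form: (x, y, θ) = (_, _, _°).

(x, y, θ) = (3.5, 2.5, 30°)

The pose lattice has 24·16 = 384 candidates. Test each by forward raycasting.
  (1.5, 5.5, 15°): beam 1 = 0.5774 ≠ 1.5529 ✗
  (3.5, 4.5, 300°): beam 2 = 2.8868 ≠ 1.7321 ✗
  (4.5, 5.5, 150°): beam 1 = 1.9319 ≠ 1.5529 ✗
  (6.5, 1.5, 210°): beam 2 = 2.8868 ≠ 1.7321 ✗
  …
  (3.5, 2.5, 30°): r_1=1.5529, r_2=1.7321, r_3=0.5176, r_4=0.5774, r_5=0.5176, r_6=0.5774, r_7=2.5882 — all match ✓
No second candidate reproduces the full scan.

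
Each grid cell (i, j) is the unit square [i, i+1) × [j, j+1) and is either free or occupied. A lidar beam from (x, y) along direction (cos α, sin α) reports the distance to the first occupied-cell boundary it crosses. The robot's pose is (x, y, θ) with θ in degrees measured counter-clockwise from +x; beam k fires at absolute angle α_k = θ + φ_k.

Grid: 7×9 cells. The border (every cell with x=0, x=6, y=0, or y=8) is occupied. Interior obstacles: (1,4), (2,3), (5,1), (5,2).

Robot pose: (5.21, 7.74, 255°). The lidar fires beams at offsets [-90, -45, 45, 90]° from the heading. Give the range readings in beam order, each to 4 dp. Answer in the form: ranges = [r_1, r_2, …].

beam 1: φ=-90°, α=165°
  cosα=-0.9659 sinα=0.2588 | (5,7) | tMaxX 0.2174 tMaxY 1.0046 | tΔX 1.0353 tΔY 3.8637
    t=0.2174 [x] (4,7)
    t=1.0046 [y] (4,8) — stop
  → r_1 = 1.0046
beam 2: φ=-45°, α=210°
  cosα=-0.8660 sinα=-0.5000 | (5,7) | tMaxX 0.2425 tMaxY 1.4800 | tΔX 1.1547 tΔY 2.0000
    t=0.2425 [x] (4,7)
    t=1.3972 [x] (3,7)
    t=1.4800 [y] (3,6)
    t=2.5519 [x] (2,6)
    t=3.4800 [y] (2,5)
    t=3.7066 [x] (1,5)
    t=4.8613 [x] (0,5) — stop
  → r_2 = 4.8613
beam 3: φ=45°, α=300°
  cosα=0.5000 sinα=-0.8660 | (5,7) | tMaxX 1.5800 tMaxY 0.8545 | tΔX 2.0000 tΔY 1.1547
    t=0.8545 [y] (5,6)
    t=1.5800 [x] (6,6) — stop
  → r_3 = 1.5800
beam 4: φ=90°, α=345°
  cosα=0.9659 sinα=-0.2588 | (5,7) | tMaxX 0.8179 tMaxY 2.8591 | tΔX 1.0353 tΔY 3.8637
    t=0.8179 [x] (6,7) — stop
  → r_4 = 0.8179

ranges = [1.0046, 4.8613, 1.5800, 0.8179]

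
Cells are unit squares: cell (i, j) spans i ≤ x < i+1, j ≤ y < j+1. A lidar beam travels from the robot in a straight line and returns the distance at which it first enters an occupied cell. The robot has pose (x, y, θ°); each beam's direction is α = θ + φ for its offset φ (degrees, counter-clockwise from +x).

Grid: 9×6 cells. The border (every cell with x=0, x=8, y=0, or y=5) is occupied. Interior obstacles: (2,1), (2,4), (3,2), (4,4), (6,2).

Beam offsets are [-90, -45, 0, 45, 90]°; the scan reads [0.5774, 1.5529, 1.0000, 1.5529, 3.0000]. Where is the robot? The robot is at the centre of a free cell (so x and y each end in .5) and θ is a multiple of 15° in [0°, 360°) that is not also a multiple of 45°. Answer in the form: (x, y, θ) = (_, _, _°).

The pose lattice has 23·16 = 368 candidates. Test each by forward raycasting.
  (1.5, 3.5, 210°): beam 1 = 1.0000 ≠ 0.5774 ✗
  (6.5, 4.5, 120°): beam 1 = 1.0000 ≠ 0.5774 ✗
  (4.5, 2.5, 75°): beam 1 = 1.5529 ≠ 0.5774 ✗
  …
  (1.5, 2.5, 300°): r_1=0.5774, r_2=1.5529, r_3=1.0000, r_4=1.5529, r_5=3.0000 — all match ✓
Only this pose fits every beam.

(x, y, θ) = (1.5, 2.5, 300°)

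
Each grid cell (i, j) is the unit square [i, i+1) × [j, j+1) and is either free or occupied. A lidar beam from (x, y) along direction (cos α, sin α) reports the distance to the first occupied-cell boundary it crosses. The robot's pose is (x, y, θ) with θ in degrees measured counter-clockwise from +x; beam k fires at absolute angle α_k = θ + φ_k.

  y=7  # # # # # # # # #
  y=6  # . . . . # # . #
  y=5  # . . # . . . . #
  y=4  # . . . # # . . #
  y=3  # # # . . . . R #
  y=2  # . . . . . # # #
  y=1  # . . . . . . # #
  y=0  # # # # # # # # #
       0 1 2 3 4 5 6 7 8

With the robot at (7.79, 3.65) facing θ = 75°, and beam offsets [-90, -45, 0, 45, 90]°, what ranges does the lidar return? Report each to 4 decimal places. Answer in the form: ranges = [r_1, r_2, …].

ranges = [0.2174, 0.2425, 0.8114, 2.7135, 1.8531]

beam 1: φ=-90°, α=345°
  d=(0.9659,-0.2588)  start (7,3)  tX=0.2174 tY=2.5114  stride 1/|dx|=1.0353 1/|dy|=3.8637
    cross x-line → (8,3), t=0.2174 (wall)
  → r_1 = 0.2174
beam 2: φ=-45°, α=30°
  d=(0.8660,0.5000)  start (7,3)  tX=0.2425 tY=0.7000  stride 1/|dx|=1.1547 1/|dy|=2.0000
    cross x-line → (8,3), t=0.2425 (wall)
  → r_2 = 0.2425
beam 3: φ=0°, α=75°
  d=(0.2588,0.9659)  start (7,3)  tX=0.8114 tY=0.3623  stride 1/|dx|=3.8637 1/|dy|=1.0353
    cross y-line → (7,4), t=0.3623
    cross x-line → (8,4), t=0.8114 (wall)
  → r_3 = 0.8114
beam 4: φ=45°, α=120°
  d=(-0.5000,0.8660)  start (7,3)  tX=1.5800 tY=0.4041  stride 1/|dx|=2.0000 1/|dy|=1.1547
    cross y-line → (7,4), t=0.4041
    cross y-line → (7,5), t=1.5588
    cross x-line → (6,5), t=1.5800
    cross y-line → (6,6), t=2.7135 (wall)
  → r_4 = 2.7135
beam 5: φ=90°, α=165°
  d=(-0.9659,0.2588)  start (7,3)  tX=0.8179 tY=1.3523  stride 1/|dx|=1.0353 1/|dy|=3.8637
    cross x-line → (6,3), t=0.8179
    cross y-line → (6,4), t=1.3523
    cross x-line → (5,4), t=1.8531 (wall)
  → r_5 = 1.8531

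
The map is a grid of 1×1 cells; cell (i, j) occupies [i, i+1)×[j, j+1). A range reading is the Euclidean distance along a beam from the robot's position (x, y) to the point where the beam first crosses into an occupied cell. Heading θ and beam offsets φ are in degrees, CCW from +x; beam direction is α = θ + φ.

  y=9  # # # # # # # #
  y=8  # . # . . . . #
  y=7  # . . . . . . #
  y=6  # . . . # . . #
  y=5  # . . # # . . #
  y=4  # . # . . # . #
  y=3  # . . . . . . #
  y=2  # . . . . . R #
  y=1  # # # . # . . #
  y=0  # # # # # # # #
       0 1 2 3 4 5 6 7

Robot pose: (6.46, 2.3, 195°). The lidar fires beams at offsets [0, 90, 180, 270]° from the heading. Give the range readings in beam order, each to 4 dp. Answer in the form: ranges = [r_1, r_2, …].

ranges = [1.5115, 1.3459, 0.5590, 1.7773]

beam 1: φ=0°, α=195°
  dir = (cos 195°, sin 195°) = (-0.9659, -0.2588); from cell (6,2)
  next x-line at t=0.4762, next y-line at t=1.1591; Δt_x=1.0353, Δt_y=3.8637
    x: enter (5,2) at t=0.4762
    y: enter (5,1) at t=1.1591
    x: enter (4,1) at t=1.5115 ← occupied
  → r_1 = 1.5115
beam 2: φ=90°, α=285°
  dir = (cos 285°, sin 285°) = (0.2588, -0.9659); from cell (6,2)
  next x-line at t=2.0864, next y-line at t=0.3106; Δt_x=3.8637, Δt_y=1.0353
    y: enter (6,1) at t=0.3106
    y: enter (6,0) at t=1.3459 ← occupied
  → r_2 = 1.3459
beam 3: φ=180°, α=15°
  dir = (cos 15°, sin 15°) = (0.9659, 0.2588); from cell (6,2)
  next x-line at t=0.5590, next y-line at t=2.7046; Δt_x=1.0353, Δt_y=3.8637
    x: enter (7,2) at t=0.5590 ← occupied
  → r_3 = 0.5590
beam 4: φ=270°, α=105°
  dir = (cos 105°, sin 105°) = (-0.2588, 0.9659); from cell (6,2)
  next x-line at t=1.7773, next y-line at t=0.7247; Δt_x=3.8637, Δt_y=1.0353
    y: enter (6,3) at t=0.7247
    y: enter (6,4) at t=1.7600
    x: enter (5,4) at t=1.7773 ← occupied
  → r_4 = 1.7773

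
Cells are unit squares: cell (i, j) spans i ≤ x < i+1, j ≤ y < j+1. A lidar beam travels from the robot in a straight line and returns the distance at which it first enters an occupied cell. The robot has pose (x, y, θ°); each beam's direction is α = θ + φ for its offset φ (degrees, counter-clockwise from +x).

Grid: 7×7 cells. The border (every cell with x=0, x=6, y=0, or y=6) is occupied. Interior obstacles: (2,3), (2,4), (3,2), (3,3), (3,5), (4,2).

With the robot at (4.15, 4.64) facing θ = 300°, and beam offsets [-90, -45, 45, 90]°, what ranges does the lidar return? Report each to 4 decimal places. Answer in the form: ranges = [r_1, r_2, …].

ranges = [1.2800, 0.6626, 1.9153, 2.1362]

beam 1: φ=-90°, α=210°
  direction (-0.8660, -0.5000); cell (4,4); t to first gridline: x 0.1732, y 1.2800 (then +1.1547 / +2.0000)
    (3,4) via x @ 0.1732
    (3,3) via y @ 1.2800  # hit
  → r_1 = 1.2800
beam 2: φ=-45°, α=255°
  direction (-0.2588, -0.9659); cell (4,4); t to first gridline: x 0.5796, y 0.6626 (then +3.8637 / +1.0353)
    (3,4) via x @ 0.5796
    (3,3) via y @ 0.6626  # hit
  → r_2 = 0.6626
beam 3: φ=45°, α=345°
  direction (0.9659, -0.2588); cell (4,4); t to first gridline: x 0.8800, y 2.4728 (then +1.0353 / +3.8637)
    (5,4) via x @ 0.8800
    (6,4) via x @ 1.9153  # hit
  → r_3 = 1.9153
beam 4: φ=90°, α=30°
  direction (0.8660, 0.5000); cell (4,4); t to first gridline: x 0.9815, y 0.7200 (then +1.1547 / +2.0000)
    (4,5) via y @ 0.7200
    (5,5) via x @ 0.9815
    (6,5) via x @ 2.1362  # hit
  → r_4 = 2.1362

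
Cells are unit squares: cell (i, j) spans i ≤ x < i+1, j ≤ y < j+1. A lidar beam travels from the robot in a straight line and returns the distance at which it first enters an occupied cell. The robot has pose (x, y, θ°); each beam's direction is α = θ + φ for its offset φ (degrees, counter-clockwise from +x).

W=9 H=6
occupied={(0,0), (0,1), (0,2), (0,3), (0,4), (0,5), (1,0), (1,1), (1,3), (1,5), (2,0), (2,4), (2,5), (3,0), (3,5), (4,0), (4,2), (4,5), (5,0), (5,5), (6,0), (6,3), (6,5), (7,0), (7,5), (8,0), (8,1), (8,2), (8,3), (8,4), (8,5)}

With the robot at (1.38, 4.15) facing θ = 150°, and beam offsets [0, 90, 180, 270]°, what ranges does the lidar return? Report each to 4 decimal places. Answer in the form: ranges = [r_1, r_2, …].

ranges = [0.4388, 0.1732, 0.3000, 0.9815]

beam 1: φ=0°, α=150°
  direction (-0.8660, 0.5000); cell (1,4); t to first gridline: x 0.4388, y 1.7000 (then +1.1547 / +2.0000)
    (0,4) via x @ 0.4388  # hit
  → r_1 = 0.4388
beam 2: φ=90°, α=240°
  direction (-0.5000, -0.8660); cell (1,4); t to first gridline: x 0.7600, y 0.1732 (then +2.0000 / +1.1547)
    (1,3) via y @ 0.1732  # hit
  → r_2 = 0.1732
beam 3: φ=180°, α=330°
  direction (0.8660, -0.5000); cell (1,4); t to first gridline: x 0.7159, y 0.3000 (then +1.1547 / +2.0000)
    (1,3) via y @ 0.3000  # hit
  → r_3 = 0.3000
beam 4: φ=270°, α=60°
  direction (0.5000, 0.8660); cell (1,4); t to first gridline: x 1.2400, y 0.9815 (then +2.0000 / +1.1547)
    (1,5) via y @ 0.9815  # hit
  → r_4 = 0.9815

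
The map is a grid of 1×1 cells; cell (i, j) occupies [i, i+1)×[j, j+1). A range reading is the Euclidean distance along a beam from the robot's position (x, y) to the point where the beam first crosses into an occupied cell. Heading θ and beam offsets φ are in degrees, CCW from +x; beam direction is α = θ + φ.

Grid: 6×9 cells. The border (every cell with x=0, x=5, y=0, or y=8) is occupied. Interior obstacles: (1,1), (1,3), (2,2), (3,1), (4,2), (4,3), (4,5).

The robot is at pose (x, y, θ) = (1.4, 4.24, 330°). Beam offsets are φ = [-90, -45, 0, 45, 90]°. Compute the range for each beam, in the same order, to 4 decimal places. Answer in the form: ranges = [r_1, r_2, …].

ranges = [0.2771, 0.2485, 0.4800, 2.9364, 4.3417]

beam 1: φ=-90°, α=240°
  cosα=-0.5000 sinα=-0.8660 | (1,4) | tMaxX 0.8000 tMaxY 0.2771 | tΔX 2.0000 tΔY 1.1547
    t=0.2771 [y] (1,3) — stop
  → r_1 = 0.2771
beam 2: φ=-45°, α=285°
  cosα=0.2588 sinα=-0.9659 | (1,4) | tMaxX 2.3182 tMaxY 0.2485 | tΔX 3.8637 tΔY 1.0353
    t=0.2485 [y] (1,3) — stop
  → r_2 = 0.2485
beam 3: φ=0°, α=330°
  cosα=0.8660 sinα=-0.5000 | (1,4) | tMaxX 0.6928 tMaxY 0.4800 | tΔX 1.1547 tΔY 2.0000
    t=0.4800 [y] (1,3) — stop
  → r_3 = 0.4800
beam 4: φ=45°, α=15°
  cosα=0.9659 sinα=0.2588 | (1,4) | tMaxX 0.6212 tMaxY 2.9364 | tΔX 1.0353 tΔY 3.8637
    t=0.6212 [x] (2,4)
    t=1.6564 [x] (3,4)
    t=2.6917 [x] (4,4)
    t=2.9364 [y] (4,5) — stop
  → r_4 = 2.9364
beam 5: φ=90°, α=60°
  cosα=0.5000 sinα=0.8660 | (1,4) | tMaxX 1.2000 tMaxY 0.8776 | tΔX 2.0000 tΔY 1.1547
    t=0.8776 [y] (1,5)
    t=1.2000 [x] (2,5)
    t=2.0323 [y] (2,6)
    t=3.1870 [y] (2,7)
    t=3.2000 [x] (3,7)
    t=4.3417 [y] (3,8) — stop
  → r_5 = 4.3417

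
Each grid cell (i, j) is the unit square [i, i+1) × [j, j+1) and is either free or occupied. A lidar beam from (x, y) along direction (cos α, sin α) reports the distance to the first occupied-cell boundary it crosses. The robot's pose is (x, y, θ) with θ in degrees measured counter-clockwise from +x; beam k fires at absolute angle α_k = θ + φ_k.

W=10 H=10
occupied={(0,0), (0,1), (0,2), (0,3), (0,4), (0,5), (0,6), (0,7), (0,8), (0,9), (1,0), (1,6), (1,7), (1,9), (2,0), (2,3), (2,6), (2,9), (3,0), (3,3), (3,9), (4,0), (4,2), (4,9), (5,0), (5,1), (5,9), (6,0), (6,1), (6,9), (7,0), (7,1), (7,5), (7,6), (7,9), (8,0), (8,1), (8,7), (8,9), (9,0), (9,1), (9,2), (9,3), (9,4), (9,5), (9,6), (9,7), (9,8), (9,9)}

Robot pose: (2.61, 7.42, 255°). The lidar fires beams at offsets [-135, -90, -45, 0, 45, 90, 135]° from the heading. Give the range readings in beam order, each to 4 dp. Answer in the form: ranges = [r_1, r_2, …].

ranges = [1.8244, 0.6315, 0.7044, 0.4348, 0.4850, 4.5449, 3.1600]

beam 1: φ=-135°, α=120°
  dir = (cos 120°, sin 120°) = (-0.5000, 0.8660); from cell (2,7)
  next x-line at t=1.2200, next y-line at t=0.6697; Δt_x=2.0000, Δt_y=1.1547
    y: enter (2,8) at t=0.6697
    x: enter (1,8) at t=1.2200
    y: enter (1,9) at t=1.8244 ← occupied
  → r_1 = 1.8244
beam 2: φ=-90°, α=165°
  dir = (cos 165°, sin 165°) = (-0.9659, 0.2588); from cell (2,7)
  next x-line at t=0.6315, next y-line at t=2.2409; Δt_x=1.0353, Δt_y=3.8637
    x: enter (1,7) at t=0.6315 ← occupied
  → r_2 = 0.6315
beam 3: φ=-45°, α=210°
  dir = (cos 210°, sin 210°) = (-0.8660, -0.5000); from cell (2,7)
  next x-line at t=0.7044, next y-line at t=0.8400; Δt_x=1.1547, Δt_y=2.0000
    x: enter (1,7) at t=0.7044 ← occupied
  → r_3 = 0.7044
beam 4: φ=0°, α=255°
  dir = (cos 255°, sin 255°) = (-0.2588, -0.9659); from cell (2,7)
  next x-line at t=2.3569, next y-line at t=0.4348; Δt_x=3.8637, Δt_y=1.0353
    y: enter (2,6) at t=0.4348 ← occupied
  → r_4 = 0.4348
beam 5: φ=45°, α=300°
  dir = (cos 300°, sin 300°) = (0.5000, -0.8660); from cell (2,7)
  next x-line at t=0.7800, next y-line at t=0.4850; Δt_x=2.0000, Δt_y=1.1547
    y: enter (2,6) at t=0.4850 ← occupied
  → r_5 = 0.4850
beam 6: φ=90°, α=345°
  dir = (cos 345°, sin 345°) = (0.9659, -0.2588); from cell (2,7)
  next x-line at t=0.4038, next y-line at t=1.6228; Δt_x=1.0353, Δt_y=3.8637
    x: enter (3,7) at t=0.4038
    x: enter (4,7) at t=1.4390
    y: enter (4,6) at t=1.6228
    x: enter (5,6) at t=2.4743
    x: enter (6,6) at t=3.5096
    x: enter (7,6) at t=4.5449 ← occupied
  → r_6 = 4.5449
beam 7: φ=135°, α=30°
  dir = (cos 30°, sin 30°) = (0.8660, 0.5000); from cell (2,7)
  next x-line at t=0.4503, next y-line at t=1.1600; Δt_x=1.1547, Δt_y=2.0000
    x: enter (3,7) at t=0.4503
    y: enter (3,8) at t=1.1600
    x: enter (4,8) at t=1.6050
    x: enter (5,8) at t=2.7597
    y: enter (5,9) at t=3.1600 ← occupied
  → r_7 = 3.1600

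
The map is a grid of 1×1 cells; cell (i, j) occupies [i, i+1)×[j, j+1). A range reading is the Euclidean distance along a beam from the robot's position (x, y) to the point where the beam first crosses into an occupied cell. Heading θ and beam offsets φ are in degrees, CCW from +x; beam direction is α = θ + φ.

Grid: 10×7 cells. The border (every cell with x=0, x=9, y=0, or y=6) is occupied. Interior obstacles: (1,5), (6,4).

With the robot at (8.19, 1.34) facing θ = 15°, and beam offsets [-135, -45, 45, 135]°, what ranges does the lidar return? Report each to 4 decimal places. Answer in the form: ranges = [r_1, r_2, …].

ranges = [0.3926, 0.6800, 1.6200, 7.3200]

beam 1: φ=-135°, α=240°
  cosα=-0.5000 sinα=-0.8660 | (8,1) | tMaxX 0.3800 tMaxY 0.3926 | tΔX 2.0000 tΔY 1.1547
    t=0.3800 [x] (7,1)
    t=0.3926 [y] (7,0) — stop
  → r_1 = 0.3926
beam 2: φ=-45°, α=330°
  cosα=0.8660 sinα=-0.5000 | (8,1) | tMaxX 0.9353 tMaxY 0.6800 | tΔX 1.1547 tΔY 2.0000
    t=0.6800 [y] (8,0) — stop
  → r_2 = 0.6800
beam 3: φ=45°, α=60°
  cosα=0.5000 sinα=0.8660 | (8,1) | tMaxX 1.6200 tMaxY 0.7621 | tΔX 2.0000 tΔY 1.1547
    t=0.7621 [y] (8,2)
    t=1.6200 [x] (9,2) — stop
  → r_3 = 1.6200
beam 4: φ=135°, α=150°
  cosα=-0.8660 sinα=0.5000 | (8,1) | tMaxX 0.2194 tMaxY 1.3200 | tΔX 1.1547 tΔY 2.0000
    t=0.2194 [x] (7,1)
    t=1.3200 [y] (7,2)
    t=1.3741 [x] (6,2)
    t=2.5288 [x] (5,2)
    t=3.3200 [y] (5,3)
    t=3.6835 [x] (4,3)
    t=4.8382 [x] (3,3)
    t=5.3200 [y] (3,4)
    t=5.9929 [x] (2,4)
    t=7.1476 [x] (1,4)
    t=7.3200 [y] (1,5) — stop
  → r_4 = 7.3200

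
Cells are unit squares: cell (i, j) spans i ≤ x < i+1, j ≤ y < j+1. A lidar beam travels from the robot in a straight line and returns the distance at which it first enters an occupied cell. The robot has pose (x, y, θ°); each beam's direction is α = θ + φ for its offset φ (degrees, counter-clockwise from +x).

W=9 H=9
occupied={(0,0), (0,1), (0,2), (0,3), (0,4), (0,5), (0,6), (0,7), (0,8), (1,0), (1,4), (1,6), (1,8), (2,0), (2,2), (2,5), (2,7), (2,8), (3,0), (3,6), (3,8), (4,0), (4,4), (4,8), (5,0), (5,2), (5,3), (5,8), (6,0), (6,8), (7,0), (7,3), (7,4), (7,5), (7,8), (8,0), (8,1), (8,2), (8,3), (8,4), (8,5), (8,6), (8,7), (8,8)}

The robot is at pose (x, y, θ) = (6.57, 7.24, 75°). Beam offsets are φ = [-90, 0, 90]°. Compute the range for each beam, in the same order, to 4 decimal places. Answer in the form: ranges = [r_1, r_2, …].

ranges = [1.4804, 0.7868, 2.9364]

beam 1: φ=-90°, α=345°
  dir = (cos 345°, sin 345°) = (0.9659, -0.2588); from cell (6,7)
  next x-line at t=0.4452, next y-line at t=0.9273; Δt_x=1.0353, Δt_y=3.8637
    x: enter (7,7) at t=0.4452
    y: enter (7,6) at t=0.9273
    x: enter (8,6) at t=1.4804 ← occupied
  → r_1 = 1.4804
beam 2: φ=0°, α=75°
  dir = (cos 75°, sin 75°) = (0.2588, 0.9659); from cell (6,7)
  next x-line at t=1.6614, next y-line at t=0.7868; Δt_x=3.8637, Δt_y=1.0353
    y: enter (6,8) at t=0.7868 ← occupied
  → r_2 = 0.7868
beam 3: φ=90°, α=165°
  dir = (cos 165°, sin 165°) = (-0.9659, 0.2588); from cell (6,7)
  next x-line at t=0.5901, next y-line at t=2.9364; Δt_x=1.0353, Δt_y=3.8637
    x: enter (5,7) at t=0.5901
    x: enter (4,7) at t=1.6254
    x: enter (3,7) at t=2.6607
    y: enter (3,8) at t=2.9364 ← occupied
  → r_3 = 2.9364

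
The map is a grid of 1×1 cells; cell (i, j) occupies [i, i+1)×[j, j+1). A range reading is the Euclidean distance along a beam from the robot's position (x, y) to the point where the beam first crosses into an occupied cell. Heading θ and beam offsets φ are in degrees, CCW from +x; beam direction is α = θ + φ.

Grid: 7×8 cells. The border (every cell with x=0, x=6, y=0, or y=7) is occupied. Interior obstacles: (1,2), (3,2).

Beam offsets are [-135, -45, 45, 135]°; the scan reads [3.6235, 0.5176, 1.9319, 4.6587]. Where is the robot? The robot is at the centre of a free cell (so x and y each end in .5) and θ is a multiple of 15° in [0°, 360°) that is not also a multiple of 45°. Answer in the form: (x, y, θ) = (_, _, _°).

(x, y, θ) = (5.5, 4.5, 30°)

The pose lattice has 28·16 = 448 candidates. Test each by forward raycasting.
  (5.5, 5.5, 240°): beam 1 = 1.5529 ≠ 3.6235 ✗
  (3.5, 5.5, 150°): beam 1 = 2.5882 ≠ 3.6235 ✗
  (5.5, 1.5, 195°): beam 1 = 1.0000 ≠ 3.6235 ✗
  (2.5, 4.5, 150°): beam 2 = 2.5882 ≠ 0.5176 ✗
  …
  (5.5, 4.5, 30°): r_1=3.6235, r_2=0.5176, r_3=1.9319, r_4=4.6587 — all match ✓
No second candidate reproduces the full scan.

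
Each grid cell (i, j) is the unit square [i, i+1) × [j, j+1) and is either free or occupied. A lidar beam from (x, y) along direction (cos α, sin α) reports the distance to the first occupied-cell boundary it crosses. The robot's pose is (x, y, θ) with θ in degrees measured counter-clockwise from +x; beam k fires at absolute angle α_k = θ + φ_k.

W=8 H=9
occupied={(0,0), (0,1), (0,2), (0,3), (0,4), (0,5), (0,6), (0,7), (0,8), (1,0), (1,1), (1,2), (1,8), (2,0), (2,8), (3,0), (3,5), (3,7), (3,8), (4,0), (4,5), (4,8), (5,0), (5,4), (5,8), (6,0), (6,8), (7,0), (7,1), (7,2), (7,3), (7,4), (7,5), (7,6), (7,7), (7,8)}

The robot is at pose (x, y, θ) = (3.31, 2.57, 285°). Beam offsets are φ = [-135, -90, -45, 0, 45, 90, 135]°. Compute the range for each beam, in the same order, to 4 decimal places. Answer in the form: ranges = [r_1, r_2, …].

beam 1: φ=-135°, α=150°
  cosα=-0.8660 sinα=0.5000 | (3,2) | tMaxX 0.3580 tMaxY 0.8600 | tΔX 1.1547 tΔY 2.0000
    t=0.3580 [x] (2,2)
    t=0.8600 [y] (2,3)
    t=1.5127 [x] (1,3)
    t=2.6674 [x] (0,3) — stop
  → r_1 = 2.6674
beam 2: φ=-90°, α=195°
  cosα=-0.9659 sinα=-0.2588 | (3,2) | tMaxX 0.3209 tMaxY 2.2023 | tΔX 1.0353 tΔY 3.8637
    t=0.3209 [x] (2,2)
    t=1.3562 [x] (1,2) — stop
  → r_2 = 1.3562
beam 3: φ=-45°, α=240°
  cosα=-0.5000 sinα=-0.8660 | (3,2) | tMaxX 0.6200 tMaxY 0.6582 | tΔX 2.0000 tΔY 1.1547
    t=0.6200 [x] (2,2)
    t=0.6582 [y] (2,1)
    t=1.8129 [y] (2,0) — stop
  → r_3 = 1.8129
beam 4: φ=0°, α=285°
  cosα=0.2588 sinα=-0.9659 | (3,2) | tMaxX 2.6660 tMaxY 0.5901 | tΔX 3.8637 tΔY 1.0353
    t=0.5901 [y] (3,1)
    t=1.6254 [y] (3,0) — stop
  → r_4 = 1.6254
beam 5: φ=45°, α=330°
  cosα=0.8660 sinα=-0.5000 | (3,2) | tMaxX 0.7967 tMaxY 1.1400 | tΔX 1.1547 tΔY 2.0000
    t=0.7967 [x] (4,2)
    t=1.1400 [y] (4,1)
    t=1.9514 [x] (5,1)
    t=3.1061 [x] (6,1)
    t=3.1400 [y] (6,0) — stop
  → r_5 = 3.1400
beam 6: φ=90°, α=15°
  cosα=0.9659 sinα=0.2588 | (3,2) | tMaxX 0.7143 tMaxY 1.6614 | tΔX 1.0353 tΔY 3.8637
    t=0.7143 [x] (4,2)
    t=1.6614 [y] (4,3)
    t=1.7496 [x] (5,3)
    t=2.7849 [x] (6,3)
    t=3.8202 [x] (7,3) — stop
  → r_6 = 3.8202
beam 7: φ=135°, α=60°
  cosα=0.5000 sinα=0.8660 | (3,2) | tMaxX 1.3800 tMaxY 0.4965 | tΔX 2.0000 tΔY 1.1547
    t=0.4965 [y] (3,3)
    t=1.3800 [x] (4,3)
    t=1.6512 [y] (4,4)
    t=2.8059 [y] (4,5) — stop
  → r_7 = 2.8059

ranges = [2.6674, 1.3562, 1.8129, 1.6254, 3.1400, 3.8202, 2.8059]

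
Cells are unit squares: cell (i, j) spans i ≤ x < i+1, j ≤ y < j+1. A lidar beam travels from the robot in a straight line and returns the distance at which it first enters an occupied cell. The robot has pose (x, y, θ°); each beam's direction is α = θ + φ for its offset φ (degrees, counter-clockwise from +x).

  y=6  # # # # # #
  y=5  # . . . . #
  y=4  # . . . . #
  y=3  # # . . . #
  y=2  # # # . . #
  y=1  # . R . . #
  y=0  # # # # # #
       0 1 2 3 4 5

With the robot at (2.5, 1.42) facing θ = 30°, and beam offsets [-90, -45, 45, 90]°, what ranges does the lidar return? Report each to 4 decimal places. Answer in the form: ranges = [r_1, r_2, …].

ranges = [0.4850, 1.6228, 0.6005, 0.6697]

beam 1: φ=-90°, α=300°
  dir = (cos 300°, sin 300°) = (0.5000, -0.8660); from cell (2,1)
  next x-line at t=1.0000, next y-line at t=0.4850; Δt_x=2.0000, Δt_y=1.1547
    y: enter (2,0) at t=0.4850 ← occupied
  → r_1 = 0.4850
beam 2: φ=-45°, α=345°
  dir = (cos 345°, sin 345°) = (0.9659, -0.2588); from cell (2,1)
  next x-line at t=0.5176, next y-line at t=1.6228; Δt_x=1.0353, Δt_y=3.8637
    x: enter (3,1) at t=0.5176
    x: enter (4,1) at t=1.5529
    y: enter (4,0) at t=1.6228 ← occupied
  → r_2 = 1.6228
beam 3: φ=45°, α=75°
  dir = (cos 75°, sin 75°) = (0.2588, 0.9659); from cell (2,1)
  next x-line at t=1.9319, next y-line at t=0.6005; Δt_x=3.8637, Δt_y=1.0353
    y: enter (2,2) at t=0.6005 ← occupied
  → r_3 = 0.6005
beam 4: φ=90°, α=120°
  dir = (cos 120°, sin 120°) = (-0.5000, 0.8660); from cell (2,1)
  next x-line at t=1.0000, next y-line at t=0.6697; Δt_x=2.0000, Δt_y=1.1547
    y: enter (2,2) at t=0.6697 ← occupied
  → r_4 = 0.6697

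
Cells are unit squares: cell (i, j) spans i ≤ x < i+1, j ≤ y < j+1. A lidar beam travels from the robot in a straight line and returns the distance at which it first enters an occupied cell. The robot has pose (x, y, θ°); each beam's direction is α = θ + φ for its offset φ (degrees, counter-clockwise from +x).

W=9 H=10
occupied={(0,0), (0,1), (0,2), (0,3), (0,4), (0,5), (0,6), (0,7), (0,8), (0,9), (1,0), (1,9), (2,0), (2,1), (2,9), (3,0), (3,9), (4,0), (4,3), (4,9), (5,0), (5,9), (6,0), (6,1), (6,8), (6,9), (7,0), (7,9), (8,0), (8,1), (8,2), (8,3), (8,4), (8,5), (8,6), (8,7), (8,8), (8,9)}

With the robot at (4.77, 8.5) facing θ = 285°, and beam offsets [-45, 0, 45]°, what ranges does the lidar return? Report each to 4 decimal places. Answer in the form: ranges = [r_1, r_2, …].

beam 1: φ=-45°, α=240°
  cosα=-0.5000 sinα=-0.8660 | (4,8) | tMaxX 1.5400 tMaxY 0.5774 | tΔX 2.0000 tΔY 1.1547
    t=0.5774 [y] (4,7)
    t=1.5400 [x] (3,7)
    t=1.7321 [y] (3,6)
    t=2.8868 [y] (3,5)
    t=3.5400 [x] (2,5)
    t=4.0415 [y] (2,4)
    t=5.1962 [y] (2,3)
    t=5.5400 [x] (1,3)
    t=6.3509 [y] (1,2)
    t=7.5056 [y] (1,1)
    t=7.5400 [x] (0,1) — stop
  → r_1 = 7.5400
beam 2: φ=0°, α=285°
  cosα=0.2588 sinα=-0.9659 | (4,8) | tMaxX 0.8887 tMaxY 0.5176 | tΔX 3.8637 tΔY 1.0353
    t=0.5176 [y] (4,7)
    t=0.8887 [x] (5,7)
    t=1.5529 [y] (5,6)
    t=2.5882 [y] (5,5)
    t=3.6235 [y] (5,4)
    t=4.6587 [y] (5,3)
    t=4.7524 [x] (6,3)
    t=5.6940 [y] (6,2)
    t=6.7293 [y] (6,1) — stop
  → r_2 = 6.7293
beam 3: φ=45°, α=330°
  cosα=0.8660 sinα=-0.5000 | (4,8) | tMaxX 0.2656 tMaxY 1.0000 | tΔX 1.1547 tΔY 2.0000
    t=0.2656 [x] (5,8)
    t=1.0000 [y] (5,7)
    t=1.4203 [x] (6,7)
    t=2.5750 [x] (7,7)
    t=3.0000 [y] (7,6)
    t=3.7297 [x] (8,6) — stop
  → r_3 = 3.7297

ranges = [7.5400, 6.7293, 3.7297]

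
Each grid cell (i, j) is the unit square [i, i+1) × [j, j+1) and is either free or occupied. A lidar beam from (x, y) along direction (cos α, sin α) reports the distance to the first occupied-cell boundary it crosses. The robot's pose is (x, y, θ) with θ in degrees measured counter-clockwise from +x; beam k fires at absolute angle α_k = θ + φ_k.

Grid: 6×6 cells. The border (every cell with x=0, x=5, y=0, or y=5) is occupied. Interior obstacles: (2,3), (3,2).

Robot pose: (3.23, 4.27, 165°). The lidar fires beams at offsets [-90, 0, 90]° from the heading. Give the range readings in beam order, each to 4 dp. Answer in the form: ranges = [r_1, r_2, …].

beam 1: φ=-90°, α=75°
  d=(0.2588,0.9659)  start (3,4)  tX=2.9751 tY=0.7558  stride 1/|dx|=3.8637 1/|dy|=1.0353
    cross y-line → (3,5), t=0.7558 (wall)
  → r_1 = 0.7558
beam 2: φ=0°, α=165°
  d=(-0.9659,0.2588)  start (3,4)  tX=0.2381 tY=2.8205  stride 1/|dx|=1.0353 1/|dy|=3.8637
    cross x-line → (2,4), t=0.2381
    cross x-line → (1,4), t=1.2734
    cross x-line → (0,4), t=2.3087 (wall)
  → r_2 = 2.3087
beam 3: φ=90°, α=255°
  d=(-0.2588,-0.9659)  start (3,4)  tX=0.8887 tY=0.2795  stride 1/|dx|=3.8637 1/|dy|=1.0353
    cross y-line → (3,3), t=0.2795
    cross x-line → (2,3), t=0.8887 (wall)
  → r_3 = 0.8887

ranges = [0.7558, 2.3087, 0.8887]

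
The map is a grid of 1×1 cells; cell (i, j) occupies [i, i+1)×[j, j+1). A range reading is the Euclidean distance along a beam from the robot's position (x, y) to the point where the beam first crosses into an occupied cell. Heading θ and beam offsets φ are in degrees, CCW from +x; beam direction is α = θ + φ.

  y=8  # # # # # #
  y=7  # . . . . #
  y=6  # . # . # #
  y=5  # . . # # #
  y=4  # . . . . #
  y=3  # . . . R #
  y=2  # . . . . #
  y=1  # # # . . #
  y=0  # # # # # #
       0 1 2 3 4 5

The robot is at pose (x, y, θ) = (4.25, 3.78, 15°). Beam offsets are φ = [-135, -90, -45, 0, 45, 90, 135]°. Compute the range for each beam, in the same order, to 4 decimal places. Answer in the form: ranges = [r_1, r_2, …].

beam 1: φ=-135°, α=240°
  direction (-0.5000, -0.8660); cell (4,3); t to first gridline: x 0.5000, y 0.9007 (then +2.0000 / +1.1547)
    (3,3) via x @ 0.5000
    (3,2) via y @ 0.9007
    (3,1) via y @ 2.0554
    (2,1) via x @ 2.5000  # hit
  → r_1 = 2.5000
beam 2: φ=-90°, α=285°
  direction (0.2588, -0.9659); cell (4,3); t to first gridline: x 2.8978, y 0.8075 (then +3.8637 / +1.0353)
    (4,2) via y @ 0.8075
    (4,1) via y @ 1.8428
    (4,0) via y @ 2.8781  # hit
  → r_2 = 2.8781
beam 3: φ=-45°, α=330°
  direction (0.8660, -0.5000); cell (4,3); t to first gridline: x 0.8660, y 1.5600 (then +1.1547 / +2.0000)
    (5,3) via x @ 0.8660  # hit
  → r_3 = 0.8660
beam 4: φ=0°, α=15°
  direction (0.9659, 0.2588); cell (4,3); t to first gridline: x 0.7765, y 0.8500 (then +1.0353 / +3.8637)
    (5,3) via x @ 0.7765  # hit
  → r_4 = 0.7765
beam 5: φ=45°, α=60°
  direction (0.5000, 0.8660); cell (4,3); t to first gridline: x 1.5000, y 0.2540 (then +2.0000 / +1.1547)
    (4,4) via y @ 0.2540
    (4,5) via y @ 1.4087  # hit
  → r_5 = 1.4087
beam 6: φ=90°, α=105°
  direction (-0.2588, 0.9659); cell (4,3); t to first gridline: x 0.9659, y 0.2278 (then +3.8637 / +1.0353)
    (4,4) via y @ 0.2278
    (3,4) via x @ 0.9659
    (3,5) via y @ 1.2630  # hit
  → r_6 = 1.2630
beam 7: φ=135°, α=150°
  direction (-0.8660, 0.5000); cell (4,3); t to first gridline: x 0.2887, y 0.4400 (then +1.1547 / +2.0000)
    (3,3) via x @ 0.2887
    (3,4) via y @ 0.4400
    (2,4) via x @ 1.4434
    (2,5) via y @ 2.4400
    (1,5) via x @ 2.5981
    (0,5) via x @ 3.7528  # hit
  → r_7 = 3.7528

ranges = [2.5000, 2.8781, 0.8660, 0.7765, 1.4087, 1.2630, 3.7528]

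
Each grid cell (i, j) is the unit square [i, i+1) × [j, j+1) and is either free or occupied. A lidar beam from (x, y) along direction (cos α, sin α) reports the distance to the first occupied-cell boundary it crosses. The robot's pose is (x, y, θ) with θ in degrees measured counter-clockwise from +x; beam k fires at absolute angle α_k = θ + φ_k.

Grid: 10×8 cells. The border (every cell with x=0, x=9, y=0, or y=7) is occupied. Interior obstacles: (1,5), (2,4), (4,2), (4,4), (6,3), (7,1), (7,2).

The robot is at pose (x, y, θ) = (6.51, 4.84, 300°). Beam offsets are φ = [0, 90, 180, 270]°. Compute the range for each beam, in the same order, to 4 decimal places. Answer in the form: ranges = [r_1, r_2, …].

beam 1: φ=0°, α=300°
  direction (0.5000, -0.8660); cell (6,4); t to first gridline: x 0.9800, y 0.9699 (then +2.0000 / +1.1547)
    (6,3) via y @ 0.9699  # hit
  → r_1 = 0.9699
beam 2: φ=90°, α=30°
  direction (0.8660, 0.5000); cell (6,4); t to first gridline: x 0.5658, y 0.3200 (then +1.1547 / +2.0000)
    (6,5) via y @ 0.3200
    (7,5) via x @ 0.5658
    (8,5) via x @ 1.7205
    (8,6) via y @ 2.3200
    (9,6) via x @ 2.8752  # hit
  → r_2 = 2.8752
beam 3: φ=180°, α=120°
  direction (-0.5000, 0.8660); cell (6,4); t to first gridline: x 1.0200, y 0.1848 (then +2.0000 / +1.1547)
    (6,5) via y @ 0.1848
    (5,5) via x @ 1.0200
    (5,6) via y @ 1.3395
    (5,7) via y @ 2.4942  # hit
  → r_3 = 2.4942
beam 4: φ=270°, α=210°
  direction (-0.8660, -0.5000); cell (6,4); t to first gridline: x 0.5889, y 1.6800 (then +1.1547 / +2.0000)
    (5,4) via x @ 0.5889
    (5,3) via y @ 1.6800
    (4,3) via x @ 1.7436
    (3,3) via x @ 2.8983
    (3,2) via y @ 3.6800
    (2,2) via x @ 4.0530
    (1,2) via x @ 5.2077
    (1,1) via y @ 5.6800
    (0,1) via x @ 6.3624  # hit
  → r_4 = 6.3624

ranges = [0.9699, 2.8752, 2.4942, 6.3624]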